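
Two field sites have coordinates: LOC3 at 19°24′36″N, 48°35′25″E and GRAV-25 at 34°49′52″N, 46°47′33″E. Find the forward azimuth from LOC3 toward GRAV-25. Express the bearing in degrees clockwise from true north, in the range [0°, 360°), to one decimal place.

354.5°

LOC3: φ = +19.41000°, λ = +48.59028°
GRAV-25: φ = +34.83111°, λ = +46.79250°
Δλ = -1.7978°
y = sin Δλ · cos φ₂ = -0.025751
x = cos φ₁ sin φ₂ − sin φ₁ cos φ₂ cos Δλ = 0.266046
θ = atan2(y, x) = -5.5286° → 354.4714° (mod 360°)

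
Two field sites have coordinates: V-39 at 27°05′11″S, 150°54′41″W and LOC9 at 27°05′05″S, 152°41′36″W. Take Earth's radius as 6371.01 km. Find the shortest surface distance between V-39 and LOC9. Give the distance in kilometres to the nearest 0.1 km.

V-39: φ = -27.08639°, λ = -150.91139°
LOC9: φ = -27.08472°, λ = -152.69333°
Δφ = 0.0017°,  Δλ = -1.7819°
a = sin²(Δφ/2) + cos φ₁ cos φ₂ sin²(Δλ/2) = 0.000192
c = 2·arcsin(√a) = 0.027690 rad = 1.5865°
d = R·c = 6371.01 × 0.027690 = 176.4 km

176.4 km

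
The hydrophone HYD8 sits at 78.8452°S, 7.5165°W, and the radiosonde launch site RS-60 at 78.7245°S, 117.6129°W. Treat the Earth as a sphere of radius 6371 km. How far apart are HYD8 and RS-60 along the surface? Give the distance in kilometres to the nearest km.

2040 km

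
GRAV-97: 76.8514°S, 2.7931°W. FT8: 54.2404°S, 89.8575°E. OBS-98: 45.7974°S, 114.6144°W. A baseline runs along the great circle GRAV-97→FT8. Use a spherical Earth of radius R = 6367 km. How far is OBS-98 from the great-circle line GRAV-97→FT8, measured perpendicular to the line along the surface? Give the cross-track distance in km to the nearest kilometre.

4182 km

δ₁₃ = central angle GRAV-97→OBS-98 = 0.877427 rad  (haversine)
θ₁₃ = bearing GRAV-97→OBS-98 = 237.305°,  θ₁₂ = bearing GRAV-97→FT8 = 109.864°
dₓₜ = R·arcsin(sin δ₁₃ · sin(θ₁₃ − θ₁₂)) = 6367·arcsin(0.76910·sin(127.441°)) = 4182.350 km
|dₓₜ| = 4182.350 km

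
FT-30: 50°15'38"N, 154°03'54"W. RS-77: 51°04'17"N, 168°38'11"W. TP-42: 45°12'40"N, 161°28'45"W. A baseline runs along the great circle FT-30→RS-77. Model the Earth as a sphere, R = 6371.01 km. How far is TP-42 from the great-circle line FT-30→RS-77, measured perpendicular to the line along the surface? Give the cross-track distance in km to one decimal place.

630.7 km

FT-30: φ = +50.26056°, λ = -154.06500°
RS-77: φ = +51.07139°, λ = -168.63639°
TP-42: φ = +45.21111°, λ = -161.47917°
δ₁₃ = central angle FT-30→TP-42 = 0.123743 rad  (haversine)
θ₁₃ = bearing FT-30→TP-42 = 227.437°,  θ₁₂ = bearing FT-30→RS-77 = 280.638°
dₓₜ = R·arcsin(sin δ₁₃ · sin(θ₁₃ − θ₁₂)) = 6371.01·arcsin(0.12343·sin(-53.201°)) = -630.696 km
|dₓₜ| = 630.696 km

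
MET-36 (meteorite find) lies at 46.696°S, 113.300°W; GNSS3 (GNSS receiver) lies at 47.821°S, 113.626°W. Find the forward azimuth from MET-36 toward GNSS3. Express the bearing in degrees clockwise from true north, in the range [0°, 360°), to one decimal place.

191.0°

Δλ = -0.3260°
y = sin Δλ · cos φ₂ = -0.003820
x = cos φ₁ sin φ₂ − sin φ₁ cos φ₂ cos Δλ = -0.019642
θ = atan2(y, x) = -168.9932° → 191.0068° (mod 360°)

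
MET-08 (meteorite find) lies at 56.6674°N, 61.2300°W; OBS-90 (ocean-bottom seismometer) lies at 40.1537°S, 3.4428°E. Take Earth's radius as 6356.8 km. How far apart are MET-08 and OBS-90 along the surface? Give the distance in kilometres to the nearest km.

12320 km

Δφ = -96.8211°,  Δλ = 64.6728°
a = sin²(Δφ/2) + cos φ₁ cos φ₂ sin²(Δλ/2) = 0.679547
c = 2·arcsin(√a) = 1.938093 rad = 111.0446°
d = R·c = 6356.8 × 1.938093 = 12320.1 km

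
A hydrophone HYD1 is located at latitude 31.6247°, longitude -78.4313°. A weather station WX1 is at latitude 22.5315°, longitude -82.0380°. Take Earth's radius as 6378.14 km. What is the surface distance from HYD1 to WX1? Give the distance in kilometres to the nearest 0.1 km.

1073.3 km

Δφ = -9.0932°,  Δλ = -3.6067°
a = sin²(Δφ/2) + cos φ₁ cos φ₂ sin²(Δλ/2) = 0.007063
c = 2·arcsin(√a) = 0.168277 rad = 9.6416°
d = R·c = 6378.14 × 0.168277 = 1073.3 km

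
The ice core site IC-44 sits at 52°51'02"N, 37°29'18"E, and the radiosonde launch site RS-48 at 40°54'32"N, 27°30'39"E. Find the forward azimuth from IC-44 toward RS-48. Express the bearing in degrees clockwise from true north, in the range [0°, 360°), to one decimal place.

IC-44: φ = +52.85056°, λ = +37.48833°
RS-48: φ = +40.90889°, λ = +27.51083°
Δλ = -9.9775°
y = sin Δλ · cos φ₂ = -0.130943
x = cos φ₁ sin φ₂ − sin φ₁ cos φ₂ cos Δλ = -0.197805
θ = atan2(y, x) = -146.4963° → 213.5037° (mod 360°)

213.5°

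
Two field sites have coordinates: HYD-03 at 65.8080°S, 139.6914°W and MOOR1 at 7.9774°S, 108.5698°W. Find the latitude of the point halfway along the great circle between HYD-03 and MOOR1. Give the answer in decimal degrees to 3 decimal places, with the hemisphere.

Bx = cos φ₂ cos Δλ = 0.847788,  By = cos φ₂ sin Δλ = 0.511854
φₘ = atan2(sin φ₁ + sin φ₂, √((cos φ₁ + Bx)² + By²)) = -37.74129°
λₘ = λ₁ + atan2(By, cos φ₁ + Bx) = -117.54438°

37.741°S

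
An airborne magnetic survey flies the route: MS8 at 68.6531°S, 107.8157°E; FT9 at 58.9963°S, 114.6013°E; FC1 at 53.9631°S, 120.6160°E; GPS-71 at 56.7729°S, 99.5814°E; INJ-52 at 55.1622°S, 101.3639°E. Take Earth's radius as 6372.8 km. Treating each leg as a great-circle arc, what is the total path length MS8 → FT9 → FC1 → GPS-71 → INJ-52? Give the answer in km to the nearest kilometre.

3364 km

MS8→FT9: c = 0.176200 rad, d = 1122.89 km
FT9→FC1: c = 0.105159 rad, d = 670.16 km
FC1→GPS-71: c = 0.213400 rad, d = 1359.96 km
GPS-71→INJ-52: c = 0.033065 rad, d = 210.71 km
Total = 1122.89 + 670.16 + 1359.96 + 210.71 = 3363.72 km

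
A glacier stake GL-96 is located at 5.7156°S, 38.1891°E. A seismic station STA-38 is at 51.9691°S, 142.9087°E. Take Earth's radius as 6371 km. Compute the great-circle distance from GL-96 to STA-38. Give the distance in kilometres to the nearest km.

10501 km

Δφ = -46.2535°,  Δλ = 104.7196°
a = sin²(Δφ/2) + cos φ₁ cos φ₂ sin²(Δλ/2) = 0.538658
c = 2·arcsin(√a) = 1.648191 rad = 94.4344°
d = R·c = 6371 × 1.648191 = 10500.6 km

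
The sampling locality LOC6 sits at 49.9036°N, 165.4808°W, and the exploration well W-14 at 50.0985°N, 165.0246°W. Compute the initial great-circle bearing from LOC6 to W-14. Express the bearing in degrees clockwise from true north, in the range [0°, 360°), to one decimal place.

Δλ = 0.4562°
y = sin Δλ · cos φ₂ = 0.005107
x = cos φ₁ sin φ₂ − sin φ₁ cos φ₂ cos Δλ = 0.003417
θ = atan2(y, x) = 56.2151° → 56.2151° (mod 360°)

56.2°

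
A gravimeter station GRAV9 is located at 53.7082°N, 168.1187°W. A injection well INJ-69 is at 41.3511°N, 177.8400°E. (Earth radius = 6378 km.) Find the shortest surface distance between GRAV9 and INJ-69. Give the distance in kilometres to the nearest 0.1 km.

1727.2 km

Δφ = -12.3571°,  Δλ = -14.0413°
a = sin²(Δφ/2) + cos φ₁ cos φ₂ sin²(Δλ/2) = 0.018222
c = 2·arcsin(√a) = 0.270801 rad = 15.5158°
d = R·c = 6378 × 0.270801 = 1727.2 km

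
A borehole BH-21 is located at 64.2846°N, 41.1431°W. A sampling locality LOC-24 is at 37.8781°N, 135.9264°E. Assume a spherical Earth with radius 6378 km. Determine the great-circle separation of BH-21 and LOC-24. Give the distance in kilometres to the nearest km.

8662 km

Δφ = -26.4065°,  Δλ = 177.0695°
a = sin²(Δφ/2) + cos φ₁ cos φ₂ sin²(Δλ/2) = 0.394432
c = 2·arcsin(√a) = 1.358059 rad = 77.8110°
d = R·c = 6378 × 1.358059 = 8661.7 km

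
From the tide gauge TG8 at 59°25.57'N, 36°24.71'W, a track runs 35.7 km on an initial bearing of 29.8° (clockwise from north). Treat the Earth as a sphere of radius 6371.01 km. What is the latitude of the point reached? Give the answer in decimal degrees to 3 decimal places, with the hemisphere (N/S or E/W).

TG8: φ = +59.42617°, λ = -36.41183°
δ = d/R = 35.7/6371.01 = 0.005604 rad
φ₂ = arcsin(sin φ₁ cos δ + cos φ₁ sin δ cos θ)
   = arcsin(0.86097·0.99998 + 0.50865·0.00560·0.86777) = 59.70439°
λ₂ = λ₁ + atan2(sin θ sin δ cos φ₁, cos δ − sin φ₁ sin φ₂) = -36.09554°

59.704°N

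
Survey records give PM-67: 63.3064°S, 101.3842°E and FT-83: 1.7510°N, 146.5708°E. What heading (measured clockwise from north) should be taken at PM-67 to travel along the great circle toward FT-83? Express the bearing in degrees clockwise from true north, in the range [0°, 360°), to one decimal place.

Δλ = 45.1866°
y = sin Δλ · cos φ₂ = 0.709075
x = cos φ₁ sin φ₂ − sin φ₁ cos φ₂ cos Δλ = 0.643116
θ = atan2(y, x) = 47.7926° → 47.7926° (mod 360°)

47.8°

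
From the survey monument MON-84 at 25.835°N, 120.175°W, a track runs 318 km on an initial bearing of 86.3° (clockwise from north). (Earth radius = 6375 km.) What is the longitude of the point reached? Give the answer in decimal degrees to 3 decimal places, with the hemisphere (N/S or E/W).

117.002°W

δ = d/R = 318/6375 = 0.049882 rad
φ₂ = arcsin(sin φ₁ cos δ + cos φ₁ sin δ cos θ)
   = arcsin(0.43578·0.99876 + 0.90005·0.04986·0.06453) = 25.98495°
λ₂ = λ₁ + atan2(sin θ sin δ cos φ₁, cos δ − sin φ₁ sin φ₂) = -117.00186°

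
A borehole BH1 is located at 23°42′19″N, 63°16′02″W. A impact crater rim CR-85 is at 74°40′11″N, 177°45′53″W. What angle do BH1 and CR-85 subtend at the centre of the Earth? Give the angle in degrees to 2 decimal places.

73.30°

BH1: φ = +23.70528°, λ = -63.26722°
CR-85: φ = +74.66972°, λ = -177.76472°
Δφ = 50.9644°,  Δλ = -114.4975°
a = sin²(Δφ/2) + cos φ₁ cos φ₂ sin²(Δλ/2) = 0.356325
c = 2·arcsin(√a) = 1.279338 rad = 73.3007°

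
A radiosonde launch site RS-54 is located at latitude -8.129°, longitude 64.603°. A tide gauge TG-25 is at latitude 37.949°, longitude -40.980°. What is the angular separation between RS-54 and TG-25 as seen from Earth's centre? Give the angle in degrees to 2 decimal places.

Δφ = 46.0780°,  Δλ = -105.5830°
a = sin²(Δφ/2) + cos φ₁ cos φ₂ sin²(Δλ/2) = 0.648331
c = 2·arcsin(√a) = 1.871992 rad = 107.2572°

107.26°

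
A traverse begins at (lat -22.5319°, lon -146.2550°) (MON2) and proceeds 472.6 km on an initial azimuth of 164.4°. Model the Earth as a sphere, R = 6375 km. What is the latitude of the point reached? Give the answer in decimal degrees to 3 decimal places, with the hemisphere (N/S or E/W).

26.618°S

δ = d/R = 472.6/6375 = 0.074133 rad
φ₂ = arcsin(sin φ₁ cos δ + cos φ₁ sin δ cos θ)
   = arcsin(-0.38320·0.99725 + 0.92367·0.07407·-0.96316) = -26.61780°
λ₂ = λ₁ + atan2(sin θ sin δ cos φ₁, cos δ − sin φ₁ sin φ₂) = -144.97841°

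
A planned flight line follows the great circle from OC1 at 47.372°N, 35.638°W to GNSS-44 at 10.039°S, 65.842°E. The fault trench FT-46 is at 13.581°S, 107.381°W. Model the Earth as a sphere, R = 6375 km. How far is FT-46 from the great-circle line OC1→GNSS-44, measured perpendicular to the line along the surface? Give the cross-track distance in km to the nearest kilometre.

δ₁₃ = central angle OC1→FT-46 = 1.537331 rad  (haversine)
θ₁₃ = bearing OC1→FT-46 = 247.462°,  θ₁₂ = bearing OC1→GNSS-44 = 88.448°
dₓₜ = R·arcsin(sin δ₁₃ · sin(θ₁₃ − θ₁₂)) = 6375·arcsin(0.99944·sin(159.014°)) = 2333.688 km
|dₓₜ| = 2333.688 km

2334 km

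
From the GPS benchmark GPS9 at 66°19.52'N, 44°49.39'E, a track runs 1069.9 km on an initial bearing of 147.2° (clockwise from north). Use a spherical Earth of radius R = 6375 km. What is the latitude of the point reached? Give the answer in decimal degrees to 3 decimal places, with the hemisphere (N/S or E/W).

GPS9: φ = +66.32533°, λ = +44.82317°
δ = d/R = 1069.9/6375 = 0.167827 rad
φ₂ = arcsin(sin φ₁ cos δ + cos φ₁ sin δ cos θ)
   = arcsin(0.91584·0.98595 + 0.40154·0.16704·-0.84057) = 57.84296°
λ₂ = λ₁ + atan2(sin θ sin δ cos φ₁, cos δ − sin φ₁ sin φ₂) = 54.61167°

57.843°N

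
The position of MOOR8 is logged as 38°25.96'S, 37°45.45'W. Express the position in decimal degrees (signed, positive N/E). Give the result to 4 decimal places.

-38.4327°, -37.7575°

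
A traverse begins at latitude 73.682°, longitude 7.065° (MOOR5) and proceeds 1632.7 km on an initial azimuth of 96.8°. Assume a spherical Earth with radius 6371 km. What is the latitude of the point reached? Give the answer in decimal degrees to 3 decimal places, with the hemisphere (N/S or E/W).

66.918°N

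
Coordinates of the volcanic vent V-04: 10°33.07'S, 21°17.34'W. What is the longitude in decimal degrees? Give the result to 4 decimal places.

21° + 17.34′/60 = 21 + 0.28900 = 21.2890°

21.2890°W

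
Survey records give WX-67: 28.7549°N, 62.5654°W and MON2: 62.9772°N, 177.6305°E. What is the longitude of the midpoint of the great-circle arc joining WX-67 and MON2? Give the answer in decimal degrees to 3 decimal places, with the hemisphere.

Bx = cos φ₂ cos Δλ = -0.225826,  By = cos φ₂ sin Δλ = -0.394249
φₘ = atan2(sin φ₁ + sin φ₂, √((cos φ₁ + Bx)² + By²)) = 60.98394°
λₘ = λ₁ + atan2(By, cos φ₁ + Bx) = -93.77017°

93.770°W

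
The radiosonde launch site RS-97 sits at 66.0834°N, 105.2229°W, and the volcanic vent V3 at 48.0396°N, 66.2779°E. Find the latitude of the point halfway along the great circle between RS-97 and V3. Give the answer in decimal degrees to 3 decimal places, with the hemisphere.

80.605°N

Bx = cos φ₂ cos Δλ = -0.661274,  By = cos φ₂ sin Δλ = 0.098819
φₘ = atan2(sin φ₁ + sin φ₂, √((cos φ₁ + Bx)² + By²)) = 80.60507°
λₘ = λ₁ + atan2(By, cos φ₁ + Bx) = 53.66004°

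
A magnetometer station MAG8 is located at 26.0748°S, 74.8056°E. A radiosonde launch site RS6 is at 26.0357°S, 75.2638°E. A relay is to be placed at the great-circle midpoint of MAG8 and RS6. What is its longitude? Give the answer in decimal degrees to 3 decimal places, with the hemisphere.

75.035°E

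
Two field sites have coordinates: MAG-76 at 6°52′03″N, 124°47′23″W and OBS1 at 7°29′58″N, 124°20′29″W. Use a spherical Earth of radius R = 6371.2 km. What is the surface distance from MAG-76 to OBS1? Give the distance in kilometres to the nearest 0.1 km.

MAG-76: φ = +6.86750°, λ = -124.78972°
OBS1: φ = +7.49944°, λ = -124.34139°
Δφ = 0.6319°,  Δλ = 0.4483°
a = sin²(Δφ/2) + cos φ₁ cos φ₂ sin²(Δλ/2) = 0.000045
c = 2·arcsin(√a) = 0.013488 rad = 0.7728°
d = R·c = 6371.2 × 0.013488 = 85.9 km

85.9 km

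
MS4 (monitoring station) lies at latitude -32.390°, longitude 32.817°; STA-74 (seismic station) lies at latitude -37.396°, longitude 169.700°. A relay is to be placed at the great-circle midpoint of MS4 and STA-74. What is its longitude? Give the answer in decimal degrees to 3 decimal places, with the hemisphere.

Bx = cos φ₂ cos Δλ = -0.579921,  By = cos φ₂ sin Δλ = 0.543004
φₘ = atan2(sin φ₁ + sin φ₂, √((cos φ₁ + Bx)² + By²)) = -62.14659°
λₘ = λ₁ + atan2(By, cos φ₁ + Bx) = 96.84604°

96.846°E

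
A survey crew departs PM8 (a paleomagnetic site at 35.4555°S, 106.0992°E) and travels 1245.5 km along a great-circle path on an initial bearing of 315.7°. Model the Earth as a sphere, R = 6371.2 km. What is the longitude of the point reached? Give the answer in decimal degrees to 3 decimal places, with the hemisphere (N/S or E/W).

97.332°E

δ = d/R = 1245.5/6371.2 = 0.195489 rad
φ₂ = arcsin(sin φ₁ cos δ + cos φ₁ sin δ cos θ)
   = arcsin(-0.58007·0.98095 + 0.81457·0.19425·0.71569) = -27.11514°
λ₂ = λ₁ + atan2(sin θ sin δ cos φ₁, cos δ − sin φ₁ sin φ₂) = 97.33222°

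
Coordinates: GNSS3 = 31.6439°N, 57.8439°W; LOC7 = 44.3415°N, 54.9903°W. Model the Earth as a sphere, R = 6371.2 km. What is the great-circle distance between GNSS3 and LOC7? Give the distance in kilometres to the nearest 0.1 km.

1433.7 km

Δφ = 12.6976°,  Δλ = 2.8536°
a = sin²(Δφ/2) + cos φ₁ cos φ₂ sin²(Δλ/2) = 0.012606
c = 2·arcsin(√a) = 0.225024 rad = 12.8929°
d = R·c = 6371.2 × 0.225024 = 1433.7 km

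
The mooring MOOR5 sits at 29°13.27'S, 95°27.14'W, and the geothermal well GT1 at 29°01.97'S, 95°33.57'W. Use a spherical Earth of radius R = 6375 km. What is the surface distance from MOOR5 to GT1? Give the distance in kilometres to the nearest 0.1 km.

23.4 km

MOOR5: φ = -29.22117°, λ = -95.45233°
GT1: φ = -29.03283°, λ = -95.55950°
Δφ = 0.1883°,  Δλ = -0.1072°
a = sin²(Δφ/2) + cos φ₁ cos φ₂ sin²(Δλ/2) = 0.000003
c = 2·arcsin(√a) = 0.003671 rad = 0.2103°
d = R·c = 6375 × 0.003671 = 23.4 km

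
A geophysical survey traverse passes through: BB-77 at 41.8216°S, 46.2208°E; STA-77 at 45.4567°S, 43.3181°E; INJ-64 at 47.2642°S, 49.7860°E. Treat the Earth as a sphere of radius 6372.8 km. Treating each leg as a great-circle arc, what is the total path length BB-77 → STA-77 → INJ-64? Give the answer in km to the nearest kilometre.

1002 km

BB-77→STA-77: c = 0.073264 rad, d = 466.90 km
STA-77→INJ-64: c = 0.084017 rad, d = 535.42 km
Total = 466.90 + 535.42 = 1002.32 km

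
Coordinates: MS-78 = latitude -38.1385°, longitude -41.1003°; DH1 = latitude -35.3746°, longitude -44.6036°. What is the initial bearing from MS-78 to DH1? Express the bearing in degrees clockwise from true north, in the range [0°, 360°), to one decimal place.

313.5°

Δλ = -3.5033°
y = sin Δλ · cos φ₂ = -0.049825
x = cos φ₁ sin φ₂ − sin φ₁ cos φ₂ cos Δλ = 0.047279
θ = atan2(y, x) = -46.5016° → 313.4984° (mod 360°)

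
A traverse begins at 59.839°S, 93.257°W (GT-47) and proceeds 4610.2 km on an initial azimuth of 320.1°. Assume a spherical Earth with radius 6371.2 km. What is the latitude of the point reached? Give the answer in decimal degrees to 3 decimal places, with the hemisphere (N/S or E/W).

23.127°S

δ = d/R = 4610.2/6371.2 = 0.723600 rad
φ₂ = arcsin(sin φ₁ cos δ + cos φ₁ sin δ cos θ)
   = arcsin(-0.86462·0.74943 + 0.50243·0.66209·0.76717) = -23.12680°
λ₂ = λ₁ + atan2(sin θ sin δ cos φ₁, cos δ − sin φ₁ sin φ₂) = -120.76078°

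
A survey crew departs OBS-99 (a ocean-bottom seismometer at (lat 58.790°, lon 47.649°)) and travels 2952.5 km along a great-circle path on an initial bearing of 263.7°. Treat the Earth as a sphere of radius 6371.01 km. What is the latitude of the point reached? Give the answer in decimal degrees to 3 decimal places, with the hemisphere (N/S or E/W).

δ = d/R = 2952.5/6371.01 = 0.463427 rad
φ₂ = arcsin(sin φ₁ cos δ + cos φ₁ sin δ cos θ)
   = arcsin(0.85527·0.89453 + 0.51818·0.44702·-0.10973) = 47.70129°
λ₂ = λ₁ + atan2(sin θ sin δ cos φ₁, cos δ − sin φ₁ sin φ₂) = 6.33329°

47.701°N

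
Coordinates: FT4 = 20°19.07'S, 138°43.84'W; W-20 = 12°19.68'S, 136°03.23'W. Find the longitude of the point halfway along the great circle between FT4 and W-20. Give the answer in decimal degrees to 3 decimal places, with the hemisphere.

FT4: φ = -20.31783°, λ = -138.73067°
W-20: φ = -12.32800°, λ = -136.05383°
Bx = cos φ₂ cos Δλ = 0.975875,  By = cos φ₂ sin Δλ = 0.045626
φₘ = atan2(sin φ₁ + sin φ₂, √((cos φ₁ + Bx)² + By²)) = -16.32713°
λₘ = λ₁ + atan2(By, cos φ₁ + Bx) = -137.36487°

137.365°W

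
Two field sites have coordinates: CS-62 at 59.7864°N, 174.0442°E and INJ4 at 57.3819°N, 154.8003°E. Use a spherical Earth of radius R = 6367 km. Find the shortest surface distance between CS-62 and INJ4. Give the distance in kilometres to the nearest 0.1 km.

Δφ = -2.4045°,  Δλ = -19.2439°
a = sin²(Δφ/2) + cos φ₁ cos φ₂ sin²(Δλ/2) = 0.008019
c = 2·arcsin(√a) = 0.179333 rad = 10.2750°
d = R·c = 6367 × 0.179333 = 1141.8 km

1141.8 km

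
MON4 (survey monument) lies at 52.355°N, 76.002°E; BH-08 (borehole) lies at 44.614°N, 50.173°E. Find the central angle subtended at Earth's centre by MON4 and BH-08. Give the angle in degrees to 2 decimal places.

18.66°

Δφ = -7.7410°,  Δλ = -25.8290°
a = sin²(Δφ/2) + cos φ₁ cos φ₂ sin²(Δλ/2) = 0.026274
c = 2·arcsin(√a) = 0.325621 rad = 18.6567°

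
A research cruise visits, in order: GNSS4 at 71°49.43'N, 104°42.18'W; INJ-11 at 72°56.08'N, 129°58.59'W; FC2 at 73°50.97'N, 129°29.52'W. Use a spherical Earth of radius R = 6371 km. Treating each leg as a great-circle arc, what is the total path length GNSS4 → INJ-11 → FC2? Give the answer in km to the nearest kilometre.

956 km

GNSS4: φ = +71.82383°, λ = -104.70300°
INJ-11: φ = +72.93467°, λ = -129.97650°
FC2: φ = +73.84950°, λ = -129.49200°
GNSS4→INJ-11: c = 0.133894 rad, d = 853.04 km
INJ-11→FC2: c = 0.016149 rad, d = 102.88 km
Total = 853.04 + 102.88 = 955.92 km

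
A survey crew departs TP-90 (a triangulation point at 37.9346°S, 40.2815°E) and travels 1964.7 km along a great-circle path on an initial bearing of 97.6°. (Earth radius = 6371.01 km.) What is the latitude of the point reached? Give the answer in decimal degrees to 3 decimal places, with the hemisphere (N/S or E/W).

δ = d/R = 1964.7/6371.01 = 0.308381 rad
φ₂ = arcsin(sin φ₁ cos δ + cos φ₁ sin δ cos θ)
   = arcsin(-0.61476·0.95283 + 0.78871·0.30352·-0.13226) = -38.12808°
λ₂ = λ₁ + atan2(sin θ sin δ cos φ₁, cos δ − sin φ₁ sin φ₂) = 62.76724°

38.128°S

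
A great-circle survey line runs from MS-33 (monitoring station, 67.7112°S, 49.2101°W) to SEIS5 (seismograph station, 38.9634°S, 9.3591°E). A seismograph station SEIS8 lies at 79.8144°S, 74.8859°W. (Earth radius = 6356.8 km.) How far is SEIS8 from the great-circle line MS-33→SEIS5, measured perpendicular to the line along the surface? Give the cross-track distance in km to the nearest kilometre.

1317 km

δ₁₃ = central angle MS-33→SEIS8 = 0.240794 rad  (haversine)
θ₁₃ = bearing MS-33→SEIS8 = 198.741°,  θ₁₂ = bearing MS-33→SEIS5 = 78.360°
dₓₜ = R·arcsin(sin δ₁₃ · sin(θ₁₃ − θ₁₂)) = 6356.8·arcsin(0.23847·sin(120.381°)) = 1317.162 km
|dₓₜ| = 1317.162 km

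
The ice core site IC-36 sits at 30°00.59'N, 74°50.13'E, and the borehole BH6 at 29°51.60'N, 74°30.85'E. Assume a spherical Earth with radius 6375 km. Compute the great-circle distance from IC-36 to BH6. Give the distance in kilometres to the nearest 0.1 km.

IC-36: φ = +30.00983°, λ = +74.83550°
BH6: φ = +29.86000°, λ = +74.51417°
Δφ = -0.1498°,  Δλ = -0.3213°
a = sin²(Δφ/2) + cos φ₁ cos φ₂ sin²(Δλ/2) = 0.000008
c = 2·arcsin(√a) = 0.005519 rad = 0.3162°
d = R·c = 6375 × 0.005519 = 35.2 km

35.2 km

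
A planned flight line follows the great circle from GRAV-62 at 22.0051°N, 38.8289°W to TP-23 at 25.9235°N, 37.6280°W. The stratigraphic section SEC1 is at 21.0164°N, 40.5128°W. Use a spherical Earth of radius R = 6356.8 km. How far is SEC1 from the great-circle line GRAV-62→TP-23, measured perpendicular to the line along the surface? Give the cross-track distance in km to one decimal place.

δ₁₃ = central angle GRAV-62→SEC1 = 0.032332 rad  (haversine)
θ₁₃ = bearing GRAV-62→SEC1 = 238.055°,  θ₁₂ = bearing GRAV-62→TP-23 = 15.405°
dₓₜ = R·arcsin(sin δ₁₃ · sin(θ₁₃ − θ₁₂)) = 6356.8·arcsin(0.03233·sin(222.650°)) = -139.235 km
|dₓₜ| = 139.235 km

139.2 km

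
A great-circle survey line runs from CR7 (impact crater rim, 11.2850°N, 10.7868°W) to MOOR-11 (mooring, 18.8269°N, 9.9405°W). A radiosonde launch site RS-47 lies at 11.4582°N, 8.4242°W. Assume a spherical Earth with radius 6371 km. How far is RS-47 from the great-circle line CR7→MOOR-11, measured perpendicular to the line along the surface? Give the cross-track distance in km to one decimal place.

δ₁₃ = central angle CR7→RS-47 = 0.040538 rad  (haversine)
θ₁₃ = bearing CR7→RS-47 = 85.491°,  θ₁₂ = bearing CR7→MOOR-11 = 6.079°
dₓₜ = R·arcsin(sin δ₁₃ · sin(θ₁₃ − θ₁₂)) = 6371·arcsin(0.04053·sin(79.412°)) = 253.871 km
|dₓₜ| = 253.871 km

253.9 km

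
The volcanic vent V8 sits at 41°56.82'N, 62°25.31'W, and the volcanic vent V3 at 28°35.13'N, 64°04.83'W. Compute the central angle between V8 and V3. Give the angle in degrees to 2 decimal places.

V8: φ = +41.94700°, λ = -62.42183°
V3: φ = +28.58550°, λ = -64.08050°
Δφ = -13.3615°,  Δλ = -1.6587°
a = sin²(Δφ/2) + cos φ₁ cos φ₂ sin²(Δλ/2) = 0.013671
c = 2·arcsin(√a) = 0.234383 rad = 13.4292°

13.43°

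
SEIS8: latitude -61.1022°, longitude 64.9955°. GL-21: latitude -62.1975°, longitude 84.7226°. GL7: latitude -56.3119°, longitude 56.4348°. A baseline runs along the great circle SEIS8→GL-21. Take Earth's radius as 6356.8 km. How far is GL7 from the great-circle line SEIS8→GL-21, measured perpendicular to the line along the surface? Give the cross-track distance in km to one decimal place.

340.5 km

δ₁₃ = central angle SEIS8→GL7 = 0.113898 rad  (haversine)
θ₁₃ = bearing SEIS8→GL7 = 313.407°,  θ₁₂ = bearing SEIS8→GL-21 = 105.304°
dₓₜ = R·arcsin(sin δ₁₃ · sin(θ₁₃ − θ₁₂)) = 6356.8·arcsin(0.11365·sin(208.103°)) = -340.488 km
|dₓₜ| = 340.488 km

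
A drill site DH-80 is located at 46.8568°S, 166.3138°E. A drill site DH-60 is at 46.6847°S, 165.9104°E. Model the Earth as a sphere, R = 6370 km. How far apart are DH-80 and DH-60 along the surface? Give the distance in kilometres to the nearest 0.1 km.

Δφ = 0.1721°,  Δλ = -0.4034°
a = sin²(Δφ/2) + cos φ₁ cos φ₂ sin²(Δλ/2) = 0.000008
c = 2·arcsin(√a) = 0.005681 rad = 0.3255°
d = R·c = 6370 × 0.005681 = 36.2 km

36.2 km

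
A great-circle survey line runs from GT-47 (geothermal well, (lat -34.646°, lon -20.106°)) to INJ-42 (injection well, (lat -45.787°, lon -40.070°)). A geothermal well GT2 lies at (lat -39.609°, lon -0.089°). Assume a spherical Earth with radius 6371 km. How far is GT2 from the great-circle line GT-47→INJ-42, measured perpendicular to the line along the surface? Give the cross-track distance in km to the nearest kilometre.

1683 km

δ₁₃ = central angle GT-47→GT2 = 0.290979 rad  (haversine)
θ₁₃ = bearing GT-47→GT2 = 113.190°,  θ₁₂ = bearing GT-47→INJ-42 = 227.647°
dₓₜ = R·arcsin(sin δ₁₃ · sin(θ₁₃ − θ₁₂)) = 6371·arcsin(0.28689·sin(-114.457°)) = -1683.288 km
|dₓₜ| = 1683.288 km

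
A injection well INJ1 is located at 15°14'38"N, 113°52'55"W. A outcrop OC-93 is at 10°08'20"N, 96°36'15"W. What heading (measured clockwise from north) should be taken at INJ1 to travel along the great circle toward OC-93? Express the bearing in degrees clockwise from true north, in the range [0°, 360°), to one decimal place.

104.8°

INJ1: φ = +15.24389°, λ = -113.88194°
OC-93: φ = +10.13889°, λ = -96.60417°
Δλ = 17.2778°
y = sin Δλ · cos φ₂ = 0.292367
x = cos φ₁ sin φ₂ − sin φ₁ cos φ₂ cos Δλ = -0.077302
θ = atan2(y, x) = 104.8102° → 104.8102° (mod 360°)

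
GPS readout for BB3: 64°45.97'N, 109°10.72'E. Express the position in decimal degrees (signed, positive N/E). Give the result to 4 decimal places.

lat: 64.7662° N → +64.7662°
lon: 109.1787° E → +109.1787°

+64.7662°, +109.1787°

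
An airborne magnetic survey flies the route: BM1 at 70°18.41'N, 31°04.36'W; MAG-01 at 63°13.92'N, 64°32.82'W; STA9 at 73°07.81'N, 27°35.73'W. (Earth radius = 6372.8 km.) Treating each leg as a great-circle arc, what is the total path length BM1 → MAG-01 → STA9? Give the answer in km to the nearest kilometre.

3471 km

BM1: φ = +70.30683°, λ = -31.07267°
MAG-01: φ = +63.23200°, λ = -64.54700°
STA9: φ = +73.13017°, λ = -27.59550°
BM1→MAG-01: c = 0.256781 rad, d = 1636.41 km
MAG-01→STA9: c = 0.287826 rad, d = 1834.26 km
Total = 1636.41 + 1834.26 = 3470.67 km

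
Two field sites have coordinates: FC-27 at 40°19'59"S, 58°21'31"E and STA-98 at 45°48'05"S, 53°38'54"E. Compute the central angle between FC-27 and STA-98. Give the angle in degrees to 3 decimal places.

FC-27: φ = -40.33306°, λ = +58.35861°
STA-98: φ = -45.80139°, λ = +53.64833°
Δφ = -5.4683°,  Δλ = -4.7103°
a = sin²(Δφ/2) + cos φ₁ cos φ₂ sin²(Δλ/2) = 0.003173
c = 2·arcsin(√a) = 0.112717 rad = 6.4582°

6.458°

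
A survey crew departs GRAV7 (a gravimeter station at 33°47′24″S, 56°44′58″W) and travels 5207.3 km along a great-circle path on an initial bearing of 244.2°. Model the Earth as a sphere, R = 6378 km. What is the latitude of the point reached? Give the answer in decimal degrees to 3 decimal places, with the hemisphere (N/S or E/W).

40.124°S

GRAV7: φ = -33.79000°, λ = -56.74944°
δ = d/R = 5207.3/6378 = 0.816447 rad
φ₂ = arcsin(sin φ₁ cos δ + cos φ₁ sin δ cos θ)
   = arcsin(-0.55615·0.68481 + 0.83108·0.72872·-0.43523) = -40.12417°
λ₂ = λ₁ + atan2(sin θ sin δ cos φ₁, cos δ − sin φ₁ sin φ₂) = -115.84345°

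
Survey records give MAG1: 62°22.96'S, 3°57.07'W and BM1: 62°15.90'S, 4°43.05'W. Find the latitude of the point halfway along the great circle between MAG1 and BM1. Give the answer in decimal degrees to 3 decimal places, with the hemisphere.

MAG1: φ = -62.38267°, λ = -3.95117°
BM1: φ = -62.26500°, λ = -4.71750°
Bx = cos φ₂ cos Δλ = 0.465341,  By = cos φ₂ sin Δλ = -0.006224
φₘ = atan2(sin φ₁ + sin φ₂, √((cos φ₁ + Bx)² + By²)) = -62.32436°
λₘ = λ₁ + atan2(By, cos φ₁ + Bx) = -4.33508°

62.324°S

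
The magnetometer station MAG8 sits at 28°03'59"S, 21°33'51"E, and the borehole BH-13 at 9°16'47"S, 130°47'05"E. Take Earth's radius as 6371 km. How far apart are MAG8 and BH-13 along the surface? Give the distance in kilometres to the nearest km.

11361 km

MAG8: φ = -28.06639°, λ = +21.56417°
BH-13: φ = -9.27972°, λ = +130.78472°
Δφ = 18.7867°,  Δλ = 109.2206°
a = sin²(Δφ/2) + cos φ₁ cos φ₂ sin²(Δλ/2) = 0.605410
c = 2·arcsin(√a) = 1.783211 rad = 102.1705°
d = R·c = 6371 × 1.783211 = 11360.8 km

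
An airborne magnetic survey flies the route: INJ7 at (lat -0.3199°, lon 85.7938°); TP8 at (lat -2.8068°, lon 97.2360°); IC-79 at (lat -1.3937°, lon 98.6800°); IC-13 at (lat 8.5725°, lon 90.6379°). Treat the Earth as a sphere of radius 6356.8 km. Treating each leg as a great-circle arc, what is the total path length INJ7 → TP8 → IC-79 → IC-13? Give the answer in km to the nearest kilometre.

2942 km

INJ7→TP8: c = 0.204278 rad, d = 1298.56 km
TP8→IC-79: c = 0.035250 rad, d = 224.08 km
IC-79→IC-13: c = 0.223226 rad, d = 1419.00 km
Total = 1298.56 + 224.08 + 1419.00 = 2941.64 km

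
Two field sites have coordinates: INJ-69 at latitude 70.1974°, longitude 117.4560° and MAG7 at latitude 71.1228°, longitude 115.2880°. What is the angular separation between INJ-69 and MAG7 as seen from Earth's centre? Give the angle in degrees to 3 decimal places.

1.171°

Δφ = 0.9254°,  Δλ = -2.1680°
a = sin²(Δφ/2) + cos φ₁ cos φ₂ sin²(Δλ/2) = 0.000104
c = 2·arcsin(√a) = 0.020440 rad = 1.1711°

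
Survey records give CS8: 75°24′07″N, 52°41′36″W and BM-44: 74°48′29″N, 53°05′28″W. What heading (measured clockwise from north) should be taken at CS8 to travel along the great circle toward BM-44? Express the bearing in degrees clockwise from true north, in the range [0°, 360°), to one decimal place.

CS8: φ = +75.40194°, λ = -52.69333°
BM-44: φ = +74.80806°, λ = -53.09111°
Δλ = -0.3978°
y = sin Δλ · cos φ₂ = -0.001819
x = cos φ₁ sin φ₂ − sin φ₁ cos φ₂ cos Δλ = -0.010359
θ = atan2(y, x) = -170.0390° → 189.9610° (mod 360°)

190.0°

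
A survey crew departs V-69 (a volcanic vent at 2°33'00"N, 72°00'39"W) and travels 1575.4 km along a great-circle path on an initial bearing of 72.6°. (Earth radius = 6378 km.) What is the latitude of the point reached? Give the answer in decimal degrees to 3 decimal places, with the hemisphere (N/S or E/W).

6.672°N

V-69: φ = +2.55000°, λ = -72.01083°
δ = d/R = 1575.4/6378 = 0.247005 rad
φ₂ = arcsin(sin φ₁ cos δ + cos φ₁ sin δ cos θ)
   = arcsin(0.04449·0.96965 + 0.99901·0.24450·0.29904) = 6.67194°
λ₂ = λ₁ + atan2(sin θ sin δ cos φ₁, cos δ − sin φ₁ sin φ₂) = -58.42488°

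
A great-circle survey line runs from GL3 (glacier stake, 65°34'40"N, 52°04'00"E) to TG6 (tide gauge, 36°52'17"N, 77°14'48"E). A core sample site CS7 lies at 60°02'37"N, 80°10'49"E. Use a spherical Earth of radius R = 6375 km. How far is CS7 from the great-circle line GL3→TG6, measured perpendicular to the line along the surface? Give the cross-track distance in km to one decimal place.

GL3: φ = +65.57778°, λ = +52.06667°
TG6: φ = +36.87139°, λ = +77.24667°
CS7: φ = +60.04361°, λ = +80.18028°
δ₁₃ = central angle GL3→CS7 = 0.241501 rad  (haversine)
θ₁₃ = bearing GL3→CS7 = 100.308°,  θ₁₂ = bearing GL3→TG6 = 140.378°
dₓₜ = R·arcsin(sin δ₁₃ · sin(θ₁₃ − θ₁₂)) = 6375·arcsin(0.23916·sin(-40.070°)) = -985.361 km
|dₓₜ| = 985.361 km

985.4 km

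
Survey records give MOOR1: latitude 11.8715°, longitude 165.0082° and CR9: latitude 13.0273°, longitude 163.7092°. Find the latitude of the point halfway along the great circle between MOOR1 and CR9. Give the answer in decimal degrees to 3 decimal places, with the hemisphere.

Bx = cos φ₂ cos Δλ = 0.974012,  By = cos φ₂ sin Δλ = -0.022086
φₘ = atan2(sin φ₁ + sin φ₂, √((cos φ₁ + Bx)² + By²)) = 12.45017°
λₘ = λ₁ + atan2(By, cos φ₁ + Bx) = 164.36015°

12.450°N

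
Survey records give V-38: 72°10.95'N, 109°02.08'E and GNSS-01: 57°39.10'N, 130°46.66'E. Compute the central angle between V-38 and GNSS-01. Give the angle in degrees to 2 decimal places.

16.99°

V-38: φ = +72.18250°, λ = +109.03467°
GNSS-01: φ = +57.65167°, λ = +130.77767°
Δφ = -14.5308°,  Δλ = 21.7430°
a = sin²(Δφ/2) + cos φ₁ cos φ₂ sin²(Δλ/2) = 0.021818
c = 2·arcsin(√a) = 0.296501 rad = 16.9883°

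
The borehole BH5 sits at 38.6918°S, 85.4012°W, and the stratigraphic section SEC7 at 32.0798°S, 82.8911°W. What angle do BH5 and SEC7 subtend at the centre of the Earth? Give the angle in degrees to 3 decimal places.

6.921°

Δφ = 6.6120°,  Δλ = 2.5101°
a = sin²(Δφ/2) + cos φ₁ cos φ₂ sin²(Δλ/2) = 0.003643
c = 2·arcsin(√a) = 0.120787 rad = 6.9206°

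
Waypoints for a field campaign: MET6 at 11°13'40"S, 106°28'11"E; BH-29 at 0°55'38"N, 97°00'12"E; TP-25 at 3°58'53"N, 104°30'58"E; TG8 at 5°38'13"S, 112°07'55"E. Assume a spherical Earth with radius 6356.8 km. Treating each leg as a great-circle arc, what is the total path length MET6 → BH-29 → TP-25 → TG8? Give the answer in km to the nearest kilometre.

MET6: φ = -11.22778°, λ = +106.46972°
BH-29: φ = +0.92722°, λ = +97.00333°
TP-25: φ = +3.98139°, λ = +104.51611°
TG8: φ = -5.63694°, λ = +112.13194°
MET6→BH-29: c = 0.268288 rad, d = 1705.45 km
BH-29→TP-25: c = 0.141418 rad, d = 898.96 km
TP-25→TG8: c = 0.214018 rad, d = 1360.47 km
Total = 1705.45 + 898.96 + 1360.47 = 3964.89 km

3965 km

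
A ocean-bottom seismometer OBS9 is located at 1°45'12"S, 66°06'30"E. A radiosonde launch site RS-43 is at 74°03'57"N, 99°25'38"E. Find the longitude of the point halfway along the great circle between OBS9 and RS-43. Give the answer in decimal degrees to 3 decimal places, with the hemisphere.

OBS9: φ = -1.75333°, λ = +66.10833°
RS-43: φ = +74.06583°, λ = +99.42722°
Bx = cos φ₂ cos Δλ = 0.229407,  By = cos φ₂ sin Δλ = 0.150800
φₘ = atan2(sin φ₁ + sin φ₂, √((cos φ₁ + Bx)² + By²)) = 36.93985°
λₘ = λ₁ + atan2(By, cos φ₁ + Bx) = 73.10400°

73.104°E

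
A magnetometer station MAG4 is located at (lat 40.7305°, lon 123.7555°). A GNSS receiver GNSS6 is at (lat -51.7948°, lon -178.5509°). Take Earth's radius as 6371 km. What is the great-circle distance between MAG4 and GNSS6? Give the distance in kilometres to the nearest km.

Δφ = -92.5253°,  Δλ = 57.6936°
a = sin²(Δφ/2) + cos φ₁ cos φ₂ sin²(Δλ/2) = 0.631127
c = 2·arcsin(√a) = 1.836154 rad = 105.2039°
d = R·c = 6371 × 1.836154 = 11698.1 km

11698 km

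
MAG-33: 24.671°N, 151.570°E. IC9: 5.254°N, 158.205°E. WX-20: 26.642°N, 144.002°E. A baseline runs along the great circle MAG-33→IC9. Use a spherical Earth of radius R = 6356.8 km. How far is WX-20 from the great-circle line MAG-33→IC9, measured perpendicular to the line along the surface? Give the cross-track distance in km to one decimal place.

628.7 km

δ₁₃ = central angle MAG-33→WX-20 = 0.123908 rad  (haversine)
θ₁₃ = bearing MAG-33→WX-20 = 287.733°,  θ₁₂ = bearing MAG-33→IC9 = 160.760°
dₓₜ = R·arcsin(sin δ₁₃ · sin(θ₁₃ − θ₁₂)) = 6356.8·arcsin(0.12359·sin(126.973°)) = 628.691 km
|dₓₜ| = 628.691 km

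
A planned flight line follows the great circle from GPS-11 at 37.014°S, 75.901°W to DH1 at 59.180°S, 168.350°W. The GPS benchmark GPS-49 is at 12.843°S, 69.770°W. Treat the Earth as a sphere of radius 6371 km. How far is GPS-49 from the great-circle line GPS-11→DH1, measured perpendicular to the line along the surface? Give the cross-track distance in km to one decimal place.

997.6 km

δ₁₃ = central angle GPS-11→GPS-49 = 0.432610 rad  (haversine)
θ₁₃ = bearing GPS-11→GPS-49 = 14.382°,  θ₁₂ = bearing GPS-11→DH1 = 216.219°
dₓₜ = R·arcsin(sin δ₁₃ · sin(θ₁₃ − θ₁₂)) = 6371·arcsin(0.41924·sin(-201.837°)) = 997.606 km
|dₓₜ| = 997.606 km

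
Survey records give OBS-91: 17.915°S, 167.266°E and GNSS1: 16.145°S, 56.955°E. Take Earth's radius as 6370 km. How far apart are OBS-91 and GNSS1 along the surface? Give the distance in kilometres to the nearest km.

11496 km

Δφ = 1.7700°,  Δλ = -110.3110°
a = sin²(Δφ/2) + cos φ₁ cos φ₂ sin²(Δλ/2) = 0.615862
c = 2·arcsin(√a) = 1.804646 rad = 103.3986°
d = R·c = 6370 × 1.804646 = 11495.6 km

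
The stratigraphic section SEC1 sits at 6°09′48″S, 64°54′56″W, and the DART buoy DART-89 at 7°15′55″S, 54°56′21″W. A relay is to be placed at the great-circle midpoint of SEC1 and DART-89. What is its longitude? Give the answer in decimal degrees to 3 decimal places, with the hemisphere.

SEC1: φ = -6.16333°, λ = -64.91556°
DART-89: φ = -7.26528°, λ = -54.93917°
Bx = cos φ₂ cos Δλ = 0.976972,  By = cos φ₂ sin Δλ = 0.171851
φₘ = atan2(sin φ₁ + sin φ₂, √((cos φ₁ + Bx)² + By²)) = -6.73960°
λₘ = λ₁ + atan2(By, cos φ₁ + Bx) = -59.93302°

59.933°W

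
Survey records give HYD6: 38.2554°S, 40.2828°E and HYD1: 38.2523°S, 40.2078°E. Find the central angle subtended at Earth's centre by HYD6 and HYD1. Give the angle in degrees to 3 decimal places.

Δφ = 0.0031°,  Δλ = -0.0750°
a = sin²(Δφ/2) + cos φ₁ cos φ₂ sin²(Δλ/2) = 0.000000
c = 2·arcsin(√a) = 0.001029 rad = 0.0590°

0.059°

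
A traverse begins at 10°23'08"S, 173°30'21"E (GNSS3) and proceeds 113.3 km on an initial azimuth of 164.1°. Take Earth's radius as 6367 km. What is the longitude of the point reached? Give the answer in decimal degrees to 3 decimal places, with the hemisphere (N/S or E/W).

173.791°E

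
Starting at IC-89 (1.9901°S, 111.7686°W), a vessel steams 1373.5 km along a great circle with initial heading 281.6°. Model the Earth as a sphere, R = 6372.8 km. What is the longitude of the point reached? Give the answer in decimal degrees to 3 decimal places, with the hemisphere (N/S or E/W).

δ = d/R = 1373.5/6372.8 = 0.215525 rad
φ₂ = arcsin(sin φ₁ cos δ + cos φ₁ sin δ cos θ)
   = arcsin(-0.03473·0.97686 + 0.99940·0.21386·0.20108) = 0.51873°
λ₂ = λ₁ + atan2(sin θ sin δ cos φ₁, cos δ − sin φ₁ sin φ₂) = -123.86172°

123.862°W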